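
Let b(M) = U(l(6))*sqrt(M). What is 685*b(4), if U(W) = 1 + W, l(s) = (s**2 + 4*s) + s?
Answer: 91790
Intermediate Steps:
l(s) = s**2 + 5*s
b(M) = 67*sqrt(M) (b(M) = (1 + 6*(5 + 6))*sqrt(M) = (1 + 6*11)*sqrt(M) = (1 + 66)*sqrt(M) = 67*sqrt(M))
685*b(4) = 685*(67*sqrt(4)) = 685*(67*2) = 685*134 = 91790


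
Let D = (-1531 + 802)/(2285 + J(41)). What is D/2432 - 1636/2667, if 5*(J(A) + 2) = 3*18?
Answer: -15214009301/24796528512 ≈ -0.61355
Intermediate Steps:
J(A) = 44/5 (J(A) = -2 + (3*18)/5 = -2 + (1/5)*54 = -2 + 54/5 = 44/5)
D = -1215/3823 (D = (-1531 + 802)/(2285 + 44/5) = -729/11469/5 = -729*5/11469 = -1215/3823 ≈ -0.31781)
D/2432 - 1636/2667 = -1215/3823/2432 - 1636/2667 = -1215/3823*1/2432 - 1636*1/2667 = -1215/9297536 - 1636/2667 = -15214009301/24796528512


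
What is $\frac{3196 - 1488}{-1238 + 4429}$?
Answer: $\frac{1708}{3191} \approx 0.53526$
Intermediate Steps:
$\frac{3196 - 1488}{-1238 + 4429} = \frac{3196 - 1488}{3191} = \left(3196 - 1488\right) \frac{1}{3191} = 1708 \cdot \frac{1}{3191} = \frac{1708}{3191}$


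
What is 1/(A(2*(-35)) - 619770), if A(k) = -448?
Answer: -1/620218 ≈ -1.6123e-6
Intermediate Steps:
1/(A(2*(-35)) - 619770) = 1/(-448 - 619770) = 1/(-620218) = -1/620218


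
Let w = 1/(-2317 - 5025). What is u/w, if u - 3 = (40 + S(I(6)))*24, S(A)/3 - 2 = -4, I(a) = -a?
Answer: -6013098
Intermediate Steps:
S(A) = -6 (S(A) = 6 + 3*(-4) = 6 - 12 = -6)
u = 819 (u = 3 + (40 - 6)*24 = 3 + 34*24 = 3 + 816 = 819)
w = -1/7342 (w = 1/(-7342) = -1/7342 ≈ -0.00013620)
u/w = 819/(-1/7342) = 819*(-7342) = -6013098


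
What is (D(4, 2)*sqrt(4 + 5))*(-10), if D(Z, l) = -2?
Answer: 60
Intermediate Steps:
(D(4, 2)*sqrt(4 + 5))*(-10) = -2*sqrt(4 + 5)*(-10) = -2*sqrt(9)*(-10) = -2*3*(-10) = -6*(-10) = 60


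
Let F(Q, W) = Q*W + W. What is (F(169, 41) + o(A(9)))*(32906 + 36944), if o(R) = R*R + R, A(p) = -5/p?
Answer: 39433817500/81 ≈ 4.8684e+8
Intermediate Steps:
F(Q, W) = W + Q*W
o(R) = R + R**2 (o(R) = R**2 + R = R + R**2)
(F(169, 41) + o(A(9)))*(32906 + 36944) = (41*(1 + 169) + (-5/9)*(1 - 5/9))*(32906 + 36944) = (41*170 + (-5*1/9)*(1 - 5*1/9))*69850 = (6970 - 5*(1 - 5/9)/9)*69850 = (6970 - 5/9*4/9)*69850 = (6970 - 20/81)*69850 = (564550/81)*69850 = 39433817500/81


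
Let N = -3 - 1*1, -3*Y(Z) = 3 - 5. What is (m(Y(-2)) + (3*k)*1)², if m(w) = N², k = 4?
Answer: 784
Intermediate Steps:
Y(Z) = ⅔ (Y(Z) = -(3 - 5)/3 = -⅓*(-2) = ⅔)
N = -4 (N = -3 - 1 = -4)
m(w) = 16 (m(w) = (-4)² = 16)
(m(Y(-2)) + (3*k)*1)² = (16 + (3*4)*1)² = (16 + 12*1)² = (16 + 12)² = 28² = 784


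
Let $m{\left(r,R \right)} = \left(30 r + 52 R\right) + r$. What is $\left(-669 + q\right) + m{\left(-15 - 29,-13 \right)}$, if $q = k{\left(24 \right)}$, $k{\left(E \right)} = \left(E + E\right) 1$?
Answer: $-2661$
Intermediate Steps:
$k{\left(E \right)} = 2 E$ ($k{\left(E \right)} = 2 E 1 = 2 E$)
$q = 48$ ($q = 2 \cdot 24 = 48$)
$m{\left(r,R \right)} = 31 r + 52 R$
$\left(-669 + q\right) + m{\left(-15 - 29,-13 \right)} = \left(-669 + 48\right) + \left(31 \left(-15 - 29\right) + 52 \left(-13\right)\right) = -621 + \left(31 \left(-44\right) - 676\right) = -621 - 2040 = -2661$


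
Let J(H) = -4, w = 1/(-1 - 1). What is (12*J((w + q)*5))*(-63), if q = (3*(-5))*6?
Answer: 3024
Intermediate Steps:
q = -90 (q = -15*6 = -90)
w = -½ (w = 1/(-2) = -½ ≈ -0.50000)
(12*J((w + q)*5))*(-63) = (12*(-4))*(-63) = -48*(-63) = 3024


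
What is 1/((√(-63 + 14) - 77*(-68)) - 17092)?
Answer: -11856/140564785 - 7*I/140564785 ≈ -8.4345e-5 - 4.9799e-8*I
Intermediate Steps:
1/((√(-63 + 14) - 77*(-68)) - 17092) = 1/((√(-49) + 5236) - 17092) = 1/((7*I + 5236) - 17092) = 1/((5236 + 7*I) - 17092) = 1/(-11856 + 7*I) = (-11856 - 7*I)/140564785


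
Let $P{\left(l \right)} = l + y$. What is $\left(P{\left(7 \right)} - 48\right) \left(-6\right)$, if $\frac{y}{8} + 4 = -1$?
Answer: $486$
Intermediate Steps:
$y = -40$ ($y = -32 + 8 \left(-1\right) = -32 - 8 = -40$)
$P{\left(l \right)} = -40 + l$ ($P{\left(l \right)} = l - 40 = -40 + l$)
$\left(P{\left(7 \right)} - 48\right) \left(-6\right) = \left(\left(-40 + 7\right) - 48\right) \left(-6\right) = \left(-33 - 48\right) \left(-6\right) = \left(-81\right) \left(-6\right) = 486$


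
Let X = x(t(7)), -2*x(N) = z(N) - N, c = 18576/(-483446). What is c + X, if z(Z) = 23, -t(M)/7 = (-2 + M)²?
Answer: -23939865/241723 ≈ -99.038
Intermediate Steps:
t(M) = -7*(-2 + M)²
c = -9288/241723 (c = 18576*(-1/483446) = -9288/241723 ≈ -0.038424)
x(N) = -23/2 + N/2 (x(N) = -(23 - N)/2 = -23/2 + N/2)
X = -99 (X = -23/2 + (-7*(-2 + 7)²)/2 = -23/2 + (-7*5²)/2 = -23/2 + (-7*25)/2 = -23/2 + (½)*(-175) = -23/2 - 175/2 = -99)
c + X = -9288/241723 - 99 = -23939865/241723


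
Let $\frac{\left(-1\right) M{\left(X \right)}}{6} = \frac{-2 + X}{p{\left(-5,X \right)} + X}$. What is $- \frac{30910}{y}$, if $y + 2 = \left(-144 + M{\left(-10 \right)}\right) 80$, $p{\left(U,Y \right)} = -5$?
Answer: $\frac{15455}{5953} \approx 2.5962$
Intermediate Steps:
$M{\left(X \right)} = - \frac{6 \left(-2 + X\right)}{-5 + X}$ ($M{\left(X \right)} = - 6 \frac{-2 + X}{-5 + X} = - \frac{6 \left(-2 + X\right)}{-5 + X}$)
$y = -11906$ ($y = -2 + \left(-144 + \frac{6 \left(2 - -10\right)}{-5 - 10}\right) 80 = -2 + \left(-144 + \frac{6 \left(2 + 10\right)}{-15}\right) 80 = -2 + \left(-144 + 6 \left(- \frac{1}{15}\right) 12\right) 80 = -2 + \left(-144 - \frac{24}{5}\right) 80 = -2 - 11904 = -11906$)
$- \frac{30910}{y} = - \frac{30910}{-11906} = \left(-30910\right) \left(- \frac{1}{11906}\right) = \frac{15455}{5953}$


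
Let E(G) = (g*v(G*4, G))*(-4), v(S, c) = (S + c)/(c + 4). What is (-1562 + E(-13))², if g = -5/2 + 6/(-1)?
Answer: 140375104/81 ≈ 1.7330e+6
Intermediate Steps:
g = -17/2 (g = -5*½ + 6*(-1) = -5/2 - 6 = -17/2 ≈ -8.5000)
v(S, c) = (S + c)/(4 + c)
E(G) = 170*G/(4 + G) (E(G) = -17*(G*4 + G)/(2*(4 + G))*(-4) = -17*(4*G + G)/(2*(4 + G))*(-4) = -17*5*G/(2*(4 + G))*(-4) = -85*G/(2*(4 + G))*(-4) = 170*G/(4 + G))
(-1562 + E(-13))² = (-1562 + 170*(-13)/(4 - 13))² = (-1562 + 170*(-13)/(-9))² = (-1562 + 170*(-13)*(-⅑))² = (-1562 + 2210/9)² = (-11848/9)² = 140375104/81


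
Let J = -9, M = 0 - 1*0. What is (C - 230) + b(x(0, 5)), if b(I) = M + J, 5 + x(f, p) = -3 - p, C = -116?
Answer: -355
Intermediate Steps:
M = 0 (M = 0 + 0 = 0)
x(f, p) = -8 - p (x(f, p) = -5 + (-3 - p) = -8 - p)
b(I) = -9 (b(I) = 0 - 9 = -9)
(C - 230) + b(x(0, 5)) = (-116 - 230) - 9 = -346 - 9 = -355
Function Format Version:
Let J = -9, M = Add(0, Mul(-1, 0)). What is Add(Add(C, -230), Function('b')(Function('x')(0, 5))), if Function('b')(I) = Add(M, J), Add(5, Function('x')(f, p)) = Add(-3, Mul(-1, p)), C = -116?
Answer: -355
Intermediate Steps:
M = 0 (M = Add(0, 0) = 0)
Function('x')(f, p) = Add(-8, Mul(-1, p)) (Function('x')(f, p) = Add(-5, Add(-3, Mul(-1, p))) = Add(-8, Mul(-1, p)))
Function('b')(I) = -9 (Function('b')(I) = Add(0, -9) = -9)
Add(Add(C, -230), Function('b')(Function('x')(0, 5))) = Add(Add(-116, -230), -9) = Add(-346, -9) = -355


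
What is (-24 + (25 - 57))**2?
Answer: 3136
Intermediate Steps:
(-24 + (25 - 57))**2 = (-24 - 32)**2 = (-56)**2 = 3136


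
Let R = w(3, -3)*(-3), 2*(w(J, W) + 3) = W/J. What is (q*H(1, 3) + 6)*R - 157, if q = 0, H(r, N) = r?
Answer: -94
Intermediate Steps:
w(J, W) = -3 + W/(2*J) (w(J, W) = -3 + (W/J)/2 = -3 + W/(2*J))
R = 21/2 (R = (-3 + (½)*(-3)/3)*(-3) = (-3 + (½)*(-3)*(⅓))*(-3) = (-3 - ½)*(-3) = -7/2*(-3) = 21/2 ≈ 10.500)
(q*H(1, 3) + 6)*R - 157 = (0*1 + 6)*(21/2) - 157 = (0 + 6)*(21/2) - 157 = 6*(21/2) - 157 = 63 - 157 = -94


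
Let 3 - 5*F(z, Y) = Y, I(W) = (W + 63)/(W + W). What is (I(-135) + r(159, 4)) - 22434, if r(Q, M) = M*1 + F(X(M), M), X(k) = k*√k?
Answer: -336449/15 ≈ -22430.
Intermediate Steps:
I(W) = (63 + W)/(2*W) (I(W) = (63 + W)/((2*W)) = (63 + W)*(1/(2*W)) = (63 + W)/(2*W))
X(k) = k^(3/2)
F(z, Y) = ⅗ - Y/5
r(Q, M) = ⅗ + 4*M/5 (r(Q, M) = M*1 + (⅗ - M/5) = M + (⅗ - M/5) = ⅗ + 4*M/5)
(I(-135) + r(159, 4)) - 22434 = ((½)*(63 - 135)/(-135) + (⅗ + (⅘)*4)) - 22434 = ((½)*(-1/135)*(-72) + (⅗ + 16/5)) - 22434 = (4/15 + 19/5) - 22434 = 61/15 - 22434 = -336449/15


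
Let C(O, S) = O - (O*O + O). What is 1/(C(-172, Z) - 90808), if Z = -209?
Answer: -1/120392 ≈ -8.3062e-6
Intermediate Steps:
C(O, S) = -O**2 (C(O, S) = O - (O**2 + O) = O - (O + O**2) = O + (-O - O**2) = -O**2)
1/(C(-172, Z) - 90808) = 1/(-1*(-172)**2 - 90808) = 1/(-1*29584 - 90808) = 1/(-29584 - 90808) = 1/(-120392) = -1/120392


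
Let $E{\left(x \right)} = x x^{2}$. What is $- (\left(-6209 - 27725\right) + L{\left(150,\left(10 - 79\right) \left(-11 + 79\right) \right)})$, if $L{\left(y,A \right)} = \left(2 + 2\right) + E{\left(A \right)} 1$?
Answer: $103293775818$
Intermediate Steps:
$E{\left(x \right)} = x^{3}$
$L{\left(y,A \right)} = 4 + A^{3}$ ($L{\left(y,A \right)} = \left(2 + 2\right) + A^{3} \cdot 1 = 4 + A^{3}$)
$- (\left(-6209 - 27725\right) + L{\left(150,\left(10 - 79\right) \left(-11 + 79\right) \right)}) = - (\left(-6209 - 27725\right) + \left(4 + \left(\left(10 - 79\right) \left(-11 + 79\right)\right)^{3}\right)) = - (-33934 + \left(4 + \left(\left(-69\right) 68\right)^{3}\right)) = - (-33934 + \left(4 + \left(-4692\right)^{3}\right)) = - (-33934 + \left(4 - 103293741888\right)) = - (-33934 - 103293741884) = \left(-1\right) \left(-103293775818\right) = 103293775818$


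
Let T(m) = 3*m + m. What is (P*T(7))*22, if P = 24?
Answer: 14784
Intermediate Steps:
T(m) = 4*m
(P*T(7))*22 = (24*(4*7))*22 = (24*28)*22 = 672*22 = 14784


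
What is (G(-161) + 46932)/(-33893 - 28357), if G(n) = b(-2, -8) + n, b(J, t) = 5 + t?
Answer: -23384/31125 ≈ -0.75129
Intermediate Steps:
G(n) = -3 + n (G(n) = (5 - 8) + n = -3 + n)
(G(-161) + 46932)/(-33893 - 28357) = ((-3 - 161) + 46932)/(-33893 - 28357) = (-164 + 46932)/(-62250) = 46768*(-1/62250) = -23384/31125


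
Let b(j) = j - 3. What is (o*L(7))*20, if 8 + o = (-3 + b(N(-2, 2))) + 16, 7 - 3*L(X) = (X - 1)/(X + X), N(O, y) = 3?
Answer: 4600/21 ≈ 219.05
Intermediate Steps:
b(j) = -3 + j
L(X) = 7/3 - (-1 + X)/(6*X) (L(X) = 7/3 - (X - 1)/(3*(X + X)) = 7/3 - (-1 + X)/(3*(2*X)) = 7/3 - (-1 + X)*1/(2*X)/3 = 7/3 - (-1 + X)/(6*X))
o = 5 (o = -8 + ((-3 + (-3 + 3)) + 16) = -8 + ((-3 + 0) + 16) = -8 + (-3 + 16) = -8 + 13 = 5)
(o*L(7))*20 = (5*((⅙)*(1 + 13*7)/7))*20 = (5*((⅙)*(⅐)*(1 + 91)))*20 = (5*((⅙)*(⅐)*92))*20 = (5*(46/21))*20 = (230/21)*20 = 4600/21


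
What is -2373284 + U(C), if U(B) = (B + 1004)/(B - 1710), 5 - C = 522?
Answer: -5285303955/2227 ≈ -2.3733e+6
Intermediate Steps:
C = -517 (C = 5 - 1*522 = 5 - 522 = -517)
U(B) = (1004 + B)/(-1710 + B)
-2373284 + U(C) = -2373284 + (1004 - 517)/(-1710 - 517) = -2373284 + 487/(-2227) = -2373284 - 1/2227*487 = -2373284 - 487/2227 = -5285303955/2227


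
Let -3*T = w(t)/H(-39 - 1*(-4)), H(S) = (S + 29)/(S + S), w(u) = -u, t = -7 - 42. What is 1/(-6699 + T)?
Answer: -9/62006 ≈ -0.00014515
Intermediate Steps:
t = -49
H(S) = (29 + S)/(2*S) (H(S) = (29 + S)/((2*S)) = (29 + S)*(1/(2*S)) = (29 + S)/(2*S))
T = -1715/9 (T = -(-1*(-49))/(3*((29 + (-39 - 1*(-4)))/(2*(-39 - 1*(-4))))) = -49/(3*((29 + (-39 + 4))/(2*(-39 + 4)))) = -49/(3*((1/2)*(29 - 35)/(-35))) = -49/(3*((1/2)*(-1/35)*(-6))) = -49/(3*3/35) = -49*35/(3*3) = -1/3*1715/3 = -1715/9 ≈ -190.56)
1/(-6699 + T) = 1/(-6699 - 1715/9) = 1/(-62006/9) = -9/62006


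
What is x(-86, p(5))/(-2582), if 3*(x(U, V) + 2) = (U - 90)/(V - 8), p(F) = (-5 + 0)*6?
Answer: 13/73587 ≈ 0.00017666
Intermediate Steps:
p(F) = -30 (p(F) = -5*6 = -30)
x(U, V) = -2 + (-90 + U)/(3*(-8 + V)) (x(U, V) = -2 + ((U - 90)/(V - 8))/3 = -2 + ((-90 + U)/(-8 + V))/3 = -2 + (-90 + U)/(3*(-8 + V)))
x(-86, p(5))/(-2582) = ((-42 - 86 - 6*(-30))/(3*(-8 - 30)))/(-2582) = ((1/3)*(-42 - 86 + 180)/(-38))*(-1/2582) = ((1/3)*(-1/38)*52)*(-1/2582) = -26/57*(-1/2582) = 13/73587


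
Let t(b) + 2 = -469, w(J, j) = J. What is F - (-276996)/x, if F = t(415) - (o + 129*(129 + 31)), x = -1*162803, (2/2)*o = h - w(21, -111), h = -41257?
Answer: 3282971105/162803 ≈ 20165.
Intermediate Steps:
t(b) = -471 (t(b) = -2 - 469 = -471)
o = -41278 (o = -41257 - 1*21 = -41257 - 21 = -41278)
x = -162803
F = 20167 (F = -471 - (-41278 + 129*(129 + 31)) = -471 - (-41278 + 129*160) = -471 - (-41278 + 20640) = -471 - 1*(-20638) = -471 + 20638 = 20167)
F - (-276996)/x = 20167 - (-276996)/(-162803) = 20167 - (-276996)*(-1)/162803 = 20167 - 1*276996/162803 = 20167 - 276996/162803 = 3282971105/162803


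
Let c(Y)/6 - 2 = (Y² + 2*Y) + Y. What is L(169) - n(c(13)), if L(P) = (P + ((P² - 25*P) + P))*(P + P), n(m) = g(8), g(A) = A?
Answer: 8339804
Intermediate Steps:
c(Y) = 12 + 6*Y² + 18*Y (c(Y) = 12 + 6*((Y² + 2*Y) + Y) = 12 + 6*(Y² + 3*Y) = 12 + (6*Y² + 18*Y) = 12 + 6*Y² + 18*Y)
n(m) = 8
L(P) = 2*P*(P² - 23*P) (L(P) = (P + (P² - 24*P))*(2*P) = (P² - 23*P)*(2*P) = 2*P*(P² - 23*P))
L(169) - n(c(13)) = 2*169²*(-23 + 169) - 1*8 = 2*28561*146 - 8 = 8339812 - 8 = 8339804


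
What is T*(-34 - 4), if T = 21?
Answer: -798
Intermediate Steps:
T*(-34 - 4) = 21*(-34 - 4) = 21*(-38) = -798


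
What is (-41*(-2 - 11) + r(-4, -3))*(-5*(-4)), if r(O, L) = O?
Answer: 10580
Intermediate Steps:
(-41*(-2 - 11) + r(-4, -3))*(-5*(-4)) = (-41*(-2 - 11) - 4)*(-5*(-4)) = (-41*(-13) - 4)*20 = (533 - 4)*20 = 529*20 = 10580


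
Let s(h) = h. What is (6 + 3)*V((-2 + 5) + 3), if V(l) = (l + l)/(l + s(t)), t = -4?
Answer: 54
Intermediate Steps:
V(l) = 2*l/(-4 + l) (V(l) = (l + l)/(l - 4) = (2*l)/(-4 + l) = 2*l/(-4 + l))
(6 + 3)*V((-2 + 5) + 3) = (6 + 3)*(2*((-2 + 5) + 3)/(-4 + ((-2 + 5) + 3))) = 9*(2*(3 + 3)/(-4 + (3 + 3))) = 9*(2*6/(-4 + 6)) = 9*(2*6/2) = 9*(2*6*(½)) = 9*6 = 54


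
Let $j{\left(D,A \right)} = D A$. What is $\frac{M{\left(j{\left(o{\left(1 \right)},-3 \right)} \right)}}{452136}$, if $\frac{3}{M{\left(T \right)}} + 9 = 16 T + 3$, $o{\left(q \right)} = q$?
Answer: $- \frac{1}{8138448} \approx -1.2287 \cdot 10^{-7}$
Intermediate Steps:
$j{\left(D,A \right)} = A D$
$M{\left(T \right)} = \frac{3}{-6 + 16 T}$ ($M{\left(T \right)} = \frac{3}{-9 + \left(16 T + 3\right)} = \frac{3}{-9 + \left(3 + 16 T\right)} = \frac{3}{-6 + 16 T}$)
$\frac{M{\left(j{\left(o{\left(1 \right)},-3 \right)} \right)}}{452136} = \frac{\frac{3}{2} \frac{1}{-3 + 8 \left(\left(-3\right) 1\right)}}{452136} = \frac{3}{2 \left(-3 + 8 \left(-3\right)\right)} \frac{1}{452136} = \frac{3}{2 \left(-3 - 24\right)} \frac{1}{452136} = \frac{3}{2 \left(-27\right)} \frac{1}{452136} = \frac{3}{2} \left(- \frac{1}{27}\right) \frac{1}{452136} = \left(- \frac{1}{18}\right) \frac{1}{452136} = - \frac{1}{8138448}$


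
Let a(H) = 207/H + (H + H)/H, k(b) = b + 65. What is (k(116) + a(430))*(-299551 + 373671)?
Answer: 584784564/43 ≈ 1.3600e+7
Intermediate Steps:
k(b) = 65 + b
a(H) = 2 + 207/H (a(H) = 207/H + (2*H)/H = 207/H + 2 = 2 + 207/H)
(k(116) + a(430))*(-299551 + 373671) = ((65 + 116) + (2 + 207/430))*(-299551 + 373671) = (181 + (2 + 207*(1/430)))*74120 = (181 + (2 + 207/430))*74120 = (181 + 1067/430)*74120 = (78897/430)*74120 = 584784564/43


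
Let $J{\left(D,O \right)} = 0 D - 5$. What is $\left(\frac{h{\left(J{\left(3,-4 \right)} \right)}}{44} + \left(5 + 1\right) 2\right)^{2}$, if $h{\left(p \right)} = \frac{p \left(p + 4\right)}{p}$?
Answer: $\frac{277729}{1936} \approx 143.46$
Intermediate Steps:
$J{\left(D,O \right)} = -5$ ($J{\left(D,O \right)} = 0 - 5 = -5$)
$h{\left(p \right)} = 4 + p$ ($h{\left(p \right)} = \frac{p \left(4 + p\right)}{p} = 4 + p$)
$\left(\frac{h{\left(J{\left(3,-4 \right)} \right)}}{44} + \left(5 + 1\right) 2\right)^{2} = \left(\frac{4 - 5}{44} + \left(5 + 1\right) 2\right)^{2} = \left(\left(-1\right) \frac{1}{44} + 6 \cdot 2\right)^{2} = \left(- \frac{1}{44} + 12\right)^{2} = \left(\frac{527}{44}\right)^{2} = \frac{277729}{1936}$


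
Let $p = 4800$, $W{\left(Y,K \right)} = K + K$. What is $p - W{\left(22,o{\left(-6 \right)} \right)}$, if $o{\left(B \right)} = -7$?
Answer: $4814$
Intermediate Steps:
$W{\left(Y,K \right)} = 2 K$
$p - W{\left(22,o{\left(-6 \right)} \right)} = 4800 - 2 \left(-7\right) = 4800 - -14 = 4800 + 14 = 4814$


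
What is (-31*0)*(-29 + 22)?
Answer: 0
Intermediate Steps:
(-31*0)*(-29 + 22) = 0*(-7) = 0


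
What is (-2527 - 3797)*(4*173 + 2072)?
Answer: -17479536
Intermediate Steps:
(-2527 - 3797)*(4*173 + 2072) = -6324*(692 + 2072) = -6324*2764 = -17479536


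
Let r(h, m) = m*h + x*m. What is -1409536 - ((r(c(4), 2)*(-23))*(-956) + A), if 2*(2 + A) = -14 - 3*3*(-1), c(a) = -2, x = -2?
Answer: -2467255/2 ≈ -1.2336e+6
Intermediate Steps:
r(h, m) = -2*m + h*m (r(h, m) = m*h - 2*m = h*m - 2*m = -2*m + h*m)
A = -9/2 (A = -2 + (-14 - 3*3*(-1))/2 = -2 + (-14 - 9*(-1))/2 = -2 + (-14 + 9)/2 = -2 + (½)*(-5) = -2 - 5/2 = -9/2 ≈ -4.5000)
-1409536 - ((r(c(4), 2)*(-23))*(-956) + A) = -1409536 - (((2*(-2 - 2))*(-23))*(-956) - 9/2) = -1409536 - (((2*(-4))*(-23))*(-956) - 9/2) = -1409536 - (-8*(-23)*(-956) - 9/2) = -1409536 - (184*(-956) - 9/2) = -1409536 - (-175904 - 9/2) = -1409536 - 1*(-351817/2) = -1409536 + 351817/2 = -2467255/2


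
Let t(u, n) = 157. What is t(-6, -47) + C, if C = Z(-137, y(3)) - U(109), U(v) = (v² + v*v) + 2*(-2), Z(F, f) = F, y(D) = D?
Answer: -23738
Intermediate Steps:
U(v) = -4 + 2*v² (U(v) = (v² + v²) - 4 = 2*v² - 4 = -4 + 2*v²)
C = -23895 (C = -137 - (-4 + 2*109²) = -137 - (-4 + 2*11881) = -137 - (-4 + 23762) = -137 - 1*23758 = -137 - 23758 = -23895)
t(-6, -47) + C = 157 - 23895 = -23738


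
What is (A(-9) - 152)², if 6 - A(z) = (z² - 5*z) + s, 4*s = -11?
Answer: 1159929/16 ≈ 72496.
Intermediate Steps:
s = -11/4 (s = (¼)*(-11) = -11/4 ≈ -2.7500)
A(z) = 35/4 - z² + 5*z (A(z) = 6 - ((z² - 5*z) - 11/4) = 6 - (-11/4 + z² - 5*z) = 6 + (11/4 - z² + 5*z) = 35/4 - z² + 5*z)
(A(-9) - 152)² = ((35/4 - 1*(-9)² + 5*(-9)) - 152)² = ((35/4 - 1*81 - 45) - 152)² = ((35/4 - 81 - 45) - 152)² = (-469/4 - 152)² = (-1077/4)² = 1159929/16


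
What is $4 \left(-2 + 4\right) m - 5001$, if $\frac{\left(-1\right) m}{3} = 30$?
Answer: $-5721$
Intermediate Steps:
$m = -90$ ($m = \left(-3\right) 30 = -90$)
$4 \left(-2 + 4\right) m - 5001 = 4 \left(-2 + 4\right) \left(-90\right) - 5001 = 4 \cdot 2 \left(-90\right) - 5001 = 8 \left(-90\right) - 5001 = -720 - 5001 = -5721$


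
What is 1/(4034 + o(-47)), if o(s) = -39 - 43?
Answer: 1/3952 ≈ 0.00025304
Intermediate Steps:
o(s) = -82
1/(4034 + o(-47)) = 1/(4034 - 82) = 1/3952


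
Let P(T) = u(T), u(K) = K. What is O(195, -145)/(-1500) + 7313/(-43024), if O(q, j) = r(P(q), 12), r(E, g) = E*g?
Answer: -1860761/1075600 ≈ -1.7300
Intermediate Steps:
P(T) = T
O(q, j) = 12*q (O(q, j) = q*12 = 12*q)
O(195, -145)/(-1500) + 7313/(-43024) = (12*195)/(-1500) + 7313/(-43024) = 2340*(-1/1500) + 7313*(-1/43024) = -39/25 - 7313/43024 = -1860761/1075600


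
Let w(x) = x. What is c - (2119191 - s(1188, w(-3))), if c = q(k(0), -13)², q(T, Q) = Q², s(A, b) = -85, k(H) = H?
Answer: -2090715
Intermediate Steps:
c = 28561 (c = ((-13)²)² = 169² = 28561)
c - (2119191 - s(1188, w(-3))) = 28561 - (2119191 - 1*(-85)) = 28561 - (2119191 + 85) = 28561 - 1*2119276 = 28561 - 2119276 = -2090715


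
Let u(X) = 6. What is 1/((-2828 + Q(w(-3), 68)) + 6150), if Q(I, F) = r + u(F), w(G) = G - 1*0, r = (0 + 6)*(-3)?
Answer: 1/3310 ≈ 0.00030211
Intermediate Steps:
r = -18 (r = 6*(-3) = -18)
w(G) = G (w(G) = G + 0 = G)
Q(I, F) = -12 (Q(I, F) = -18 + 6 = -12)
1/((-2828 + Q(w(-3), 68)) + 6150) = 1/((-2828 - 12) + 6150) = 1/(-2840 + 6150) = 1/3310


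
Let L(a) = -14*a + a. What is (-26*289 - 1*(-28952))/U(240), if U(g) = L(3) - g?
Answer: -2382/31 ≈ -76.839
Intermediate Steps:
L(a) = -13*a
U(g) = -39 - g (U(g) = -13*3 - g = -39 - g)
(-26*289 - 1*(-28952))/U(240) = (-26*289 - 1*(-28952))/(-39 - 1*240) = (-7514 + 28952)/(-39 - 240) = 21438/(-279) = 21438*(-1/279) = -2382/31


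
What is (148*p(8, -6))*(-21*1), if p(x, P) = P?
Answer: 18648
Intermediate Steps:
(148*p(8, -6))*(-21*1) = (148*(-6))*(-21*1) = -888*(-21) = 18648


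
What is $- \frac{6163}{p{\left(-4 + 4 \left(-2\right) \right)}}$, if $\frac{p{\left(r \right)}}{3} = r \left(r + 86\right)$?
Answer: $\frac{6163}{2664} \approx 2.3134$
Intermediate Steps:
$p{\left(r \right)} = 3 r \left(86 + r\right)$ ($p{\left(r \right)} = 3 r \left(r + 86\right) = 3 r \left(86 + r\right)$)
$- \frac{6163}{p{\left(-4 + 4 \left(-2\right) \right)}} = - \frac{6163}{3 \left(-4 + 4 \left(-2\right)\right) \left(86 + \left(-4 + 4 \left(-2\right)\right)\right)} = - \frac{6163}{3 \left(-4 - 8\right) \left(86 - 12\right)} = - \frac{6163}{3 \left(-12\right) \left(86 - 12\right)} = - \frac{6163}{3 \left(-12\right) 74} = - \frac{6163}{-2664} = \left(-6163\right) \left(- \frac{1}{2664}\right) = \frac{6163}{2664}$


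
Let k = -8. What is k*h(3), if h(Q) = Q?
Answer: -24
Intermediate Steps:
k*h(3) = -8*3 = -24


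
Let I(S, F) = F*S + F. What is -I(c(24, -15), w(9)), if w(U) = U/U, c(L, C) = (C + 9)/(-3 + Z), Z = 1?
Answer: -4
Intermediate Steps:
c(L, C) = -9/2 - C/2 (c(L, C) = (C + 9)/(-3 + 1) = (9 + C)/(-2) = (9 + C)*(-½) = -9/2 - C/2)
w(U) = 1
I(S, F) = F + F*S
-I(c(24, -15), w(9)) = -(1 + (-9/2 - ½*(-15))) = -(1 + (-9/2 + 15/2)) = -(1 + 3) = -4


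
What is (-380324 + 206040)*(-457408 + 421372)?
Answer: 6280498224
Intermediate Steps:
(-380324 + 206040)*(-457408 + 421372) = -174284*(-36036) = 6280498224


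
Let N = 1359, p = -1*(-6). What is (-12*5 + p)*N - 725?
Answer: -74111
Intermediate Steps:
p = 6
(-12*5 + p)*N - 725 = (-12*5 + 6)*1359 - 725 = (-60 + 6)*1359 - 725 = -54*1359 - 725 = -73386 - 725 = -74111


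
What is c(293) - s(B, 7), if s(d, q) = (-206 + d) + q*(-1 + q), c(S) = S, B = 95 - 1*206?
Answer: 568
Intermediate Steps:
B = -111 (B = 95 - 206 = -111)
s(d, q) = -206 + d + q*(-1 + q)
c(293) - s(B, 7) = 293 - (-206 - 111 + 7**2 - 1*7) = 293 - (-206 - 111 + 49 - 7) = 293 - 1*(-275) = 293 + 275 = 568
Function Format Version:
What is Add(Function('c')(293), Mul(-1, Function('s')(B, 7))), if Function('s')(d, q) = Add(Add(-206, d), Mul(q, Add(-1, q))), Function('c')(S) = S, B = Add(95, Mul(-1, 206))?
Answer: 568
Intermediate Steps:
B = -111 (B = Add(95, -206) = -111)
Function('s')(d, q) = Add(-206, d, Mul(q, Add(-1, q)))
Add(Function('c')(293), Mul(-1, Function('s')(B, 7))) = Add(293, Mul(-1, Add(-206, -111, Pow(7, 2), Mul(-1, 7)))) = Add(293, Mul(-1, Add(-206, -111, 49, -7))) = Add(293, Mul(-1, -275)) = Add(293, 275) = 568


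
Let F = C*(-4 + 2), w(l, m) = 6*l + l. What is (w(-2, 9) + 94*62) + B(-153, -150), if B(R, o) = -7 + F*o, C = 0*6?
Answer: 5807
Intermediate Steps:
w(l, m) = 7*l
C = 0
F = 0 (F = 0*(-4 + 2) = 0*(-2) = 0)
B(R, o) = -7 (B(R, o) = -7 + 0*o = -7 + 0 = -7)
(w(-2, 9) + 94*62) + B(-153, -150) = (7*(-2) + 94*62) - 7 = (-14 + 5828) - 7 = 5814 - 7 = 5807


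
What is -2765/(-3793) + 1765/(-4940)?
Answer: 1392891/3747484 ≈ 0.37169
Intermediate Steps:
-2765/(-3793) + 1765/(-4940) = -2765*(-1/3793) + 1765*(-1/4940) = 2765/3793 - 353/988 = 1392891/3747484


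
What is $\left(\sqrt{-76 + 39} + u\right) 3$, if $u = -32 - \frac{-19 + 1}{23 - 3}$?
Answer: $- \frac{933}{10} + 3 i \sqrt{37} \approx -93.3 + 18.248 i$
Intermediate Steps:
$u = - \frac{311}{10}$ ($u = -32 - - \frac{18}{20} = -32 - \left(-18\right) \frac{1}{20} = -32 - - \frac{9}{10} = -32 + \frac{9}{10} = - \frac{311}{10} \approx -31.1$)
$\left(\sqrt{-76 + 39} + u\right) 3 = \left(\sqrt{-76 + 39} - \frac{311}{10}\right) 3 = \left(\sqrt{-37} - \frac{311}{10}\right) 3 = \left(i \sqrt{37} - \frac{311}{10}\right) 3 = \left(- \frac{311}{10} + i \sqrt{37}\right) 3 = - \frac{933}{10} + 3 i \sqrt{37}$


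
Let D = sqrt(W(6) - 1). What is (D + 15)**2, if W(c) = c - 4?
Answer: 256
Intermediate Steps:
W(c) = -4 + c
D = 1 (D = sqrt((-4 + 6) - 1) = sqrt(2 - 1) = sqrt(1) = 1)
(D + 15)**2 = (1 + 15)**2 = 16**2 = 256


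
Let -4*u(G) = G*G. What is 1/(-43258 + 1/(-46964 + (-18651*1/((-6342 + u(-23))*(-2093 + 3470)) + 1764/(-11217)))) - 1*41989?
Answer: -3791282011052388262244473/90292267235825856137 ≈ -41989.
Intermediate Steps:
u(G) = -G**2/4 (u(G) = -G*G/4 = -G**2/4)
1/(-43258 + 1/(-46964 + (-18651*1/((-6342 + u(-23))*(-2093 + 3470)) + 1764/(-11217)))) - 1*41989 = 1/(-43258 + 1/(-46964 + (-18651*1/((-6342 - 1/4*(-23)**2)*(-2093 + 3470)) + 1764/(-11217)))) - 1*41989 = 1/(-43258 + 1/(-46964 + (-18651*1/(1377*(-6342 - 1/4*529)) + 1764*(-1/11217)))) - 41989 = 1/(-43258 + 1/(-46964 + (-18651*1/(1377*(-6342 - 529/4)) - 588/3739))) - 41989 = 1/(-43258 + 1/(-46964 + (-18651/(1377*(-25897/4)) - 588/3739))) - 41989 = 1/(-43258 + 1/(-46964 + (-18651/(-35660169/4) - 588/3739))) - 41989 = 1/(-43258 + 1/(-46964 + (-18651*(-4/35660169) - 588/3739))) - 41989 = 1/(-43258 + 1/(-46964 + (24868/11886723 - 588/3739))) - 41989 = 1/(-43258 + 1/(-46964 - 6896411672/44444457297)) - 41989 = 1/(-43258 + 1/(-2087296388907980/44444457297)) - 41989 = 1/(-43258 - 44444457297/2087296388907980) - 41989 = 1/(-90292267235825856137/2087296388907980) - 41989 = -2087296388907980/90292267235825856137 - 41989 = -3791282011052388262244473/90292267235825856137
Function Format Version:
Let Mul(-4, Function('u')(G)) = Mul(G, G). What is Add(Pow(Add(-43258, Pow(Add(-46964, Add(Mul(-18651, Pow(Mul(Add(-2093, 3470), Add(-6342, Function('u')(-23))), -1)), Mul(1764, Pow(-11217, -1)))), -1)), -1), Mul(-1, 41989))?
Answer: Rational(-3791282011052388262244473, 90292267235825856137) ≈ -41989.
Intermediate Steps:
Function('u')(G) = Mul(Rational(-1, 4), Pow(G, 2)) (Function('u')(G) = Mul(Rational(-1, 4), Mul(G, G)) = Mul(Rational(-1, 4), Pow(G, 2)))
Add(Pow(Add(-43258, Pow(Add(-46964, Add(Mul(-18651, Pow(Mul(Add(-2093, 3470), Add(-6342, Function('u')(-23))), -1)), Mul(1764, Pow(-11217, -1)))), -1)), -1), Mul(-1, 41989)) = Add(Pow(Add(-43258, Pow(Add(-46964, Add(Mul(-18651, Pow(Mul(Add(-2093, 3470), Add(-6342, Mul(Rational(-1, 4), Pow(-23, 2)))), -1)), Mul(1764, Pow(-11217, -1)))), -1)), -1), Mul(-1, 41989)) = Add(Pow(Add(-43258, Pow(Add(-46964, Add(Mul(-18651, Pow(Mul(1377, Add(-6342, Mul(Rational(-1, 4), 529))), -1)), Mul(1764, Rational(-1, 11217)))), -1)), -1), -41989) = Add(Pow(Add(-43258, Pow(Add(-46964, Add(Mul(-18651, Pow(Mul(1377, Add(-6342, Rational(-529, 4))), -1)), Rational(-588, 3739))), -1)), -1), -41989) = Add(Pow(Add(-43258, Pow(Add(-46964, Add(Mul(-18651, Pow(Mul(1377, Rational(-25897, 4)), -1)), Rational(-588, 3739))), -1)), -1), -41989) = Add(Pow(Add(-43258, Pow(Add(-46964, Add(Mul(-18651, Pow(Rational(-35660169, 4), -1)), Rational(-588, 3739))), -1)), -1), -41989) = Add(Pow(Add(-43258, Pow(Add(-46964, Add(Mul(-18651, Rational(-4, 35660169)), Rational(-588, 3739))), -1)), -1), -41989) = Add(Pow(Add(-43258, Pow(Add(-46964, Add(Rational(24868, 11886723), Rational(-588, 3739))), -1)), -1), -41989) = Add(Pow(Add(-43258, Pow(Add(-46964, Rational(-6896411672, 44444457297)), -1)), -1), -41989) = Add(Pow(Add(-43258, Pow(Rational(-2087296388907980, 44444457297), -1)), -1), -41989) = Add(Pow(Add(-43258, Rational(-44444457297, 2087296388907980)), -1), -41989) = Add(Pow(Rational(-90292267235825856137, 2087296388907980), -1), -41989) = Add(Rational(-2087296388907980, 90292267235825856137), -41989) = Rational(-3791282011052388262244473, 90292267235825856137)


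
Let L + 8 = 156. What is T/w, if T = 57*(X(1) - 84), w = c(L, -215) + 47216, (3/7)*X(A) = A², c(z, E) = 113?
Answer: -245/2491 ≈ -0.098354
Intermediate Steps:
L = 148 (L = -8 + 156 = 148)
X(A) = 7*A²/3
w = 47329 (w = 113 + 47216 = 47329)
T = -4655 (T = 57*((7/3)*1² - 84) = 57*((7/3)*1 - 84) = 57*(7/3 - 84) = 57*(-245/3) = -4655)
T/w = -4655/47329 = -4655*1/47329 = -245/2491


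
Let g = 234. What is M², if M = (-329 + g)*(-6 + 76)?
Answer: 44222500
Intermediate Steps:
M = -6650 (M = (-329 + 234)*(-6 + 76) = -95*70 = -6650)
M² = (-6650)² = 44222500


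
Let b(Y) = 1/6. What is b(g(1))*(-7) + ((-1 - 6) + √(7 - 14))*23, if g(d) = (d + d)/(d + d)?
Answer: -973/6 + 23*I*√7 ≈ -162.17 + 60.852*I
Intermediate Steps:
g(d) = 1 (g(d) = (2*d)/((2*d)) = (2*d)*(1/(2*d)) = 1)
b(Y) = ⅙
b(g(1))*(-7) + ((-1 - 6) + √(7 - 14))*23 = (⅙)*(-7) + ((-1 - 6) + √(7 - 14))*23 = -7/6 + (-7 + √(-7))*23 = -7/6 + (-7 + I*√7)*23 = -7/6 + (-161 + 23*I*√7) = -973/6 + 23*I*√7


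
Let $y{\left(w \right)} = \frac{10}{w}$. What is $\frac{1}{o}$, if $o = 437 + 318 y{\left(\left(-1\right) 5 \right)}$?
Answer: $- \frac{1}{199} \approx -0.0050251$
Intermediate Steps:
$o = -199$ ($o = 437 + 318 \frac{10}{\left(-1\right) 5} = 437 + 318 \frac{10}{-5} = 437 + 318 \cdot 10 \left(- \frac{1}{5}\right) = 437 + 318 \left(-2\right) = 437 - 636 = -199$)
$\frac{1}{o} = \frac{1}{-199} = - \frac{1}{199}$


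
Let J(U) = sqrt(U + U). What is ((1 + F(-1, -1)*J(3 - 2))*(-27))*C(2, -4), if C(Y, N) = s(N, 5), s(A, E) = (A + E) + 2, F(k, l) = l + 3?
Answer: -81 - 162*sqrt(2) ≈ -310.10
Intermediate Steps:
F(k, l) = 3 + l
J(U) = sqrt(2)*sqrt(U) (J(U) = sqrt(2*U) = sqrt(2)*sqrt(U))
s(A, E) = 2 + A + E
C(Y, N) = 7 + N (C(Y, N) = 2 + N + 5 = 7 + N)
((1 + F(-1, -1)*J(3 - 2))*(-27))*C(2, -4) = ((1 + (3 - 1)*(sqrt(2)*sqrt(3 - 2)))*(-27))*(7 - 4) = ((1 + 2*(sqrt(2)*sqrt(1)))*(-27))*3 = ((1 + 2*(sqrt(2)*1))*(-27))*3 = ((1 + 2*sqrt(2))*(-27))*3 = (-27 - 54*sqrt(2))*3 = -81 - 162*sqrt(2)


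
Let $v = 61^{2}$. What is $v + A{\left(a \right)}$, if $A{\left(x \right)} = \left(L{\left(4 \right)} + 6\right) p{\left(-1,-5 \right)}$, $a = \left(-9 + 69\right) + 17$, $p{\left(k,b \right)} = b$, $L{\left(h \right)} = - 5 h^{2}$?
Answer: $4091$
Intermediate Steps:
$a = 77$ ($a = 60 + 17 = 77$)
$v = 3721$
$A{\left(x \right)} = 370$ ($A{\left(x \right)} = \left(- 5 \cdot 4^{2} + 6\right) \left(-5\right) = \left(\left(-5\right) 16 + 6\right) \left(-5\right) = \left(-80 + 6\right) \left(-5\right) = \left(-74\right) \left(-5\right) = 370$)
$v + A{\left(a \right)} = 3721 + 370 = 4091$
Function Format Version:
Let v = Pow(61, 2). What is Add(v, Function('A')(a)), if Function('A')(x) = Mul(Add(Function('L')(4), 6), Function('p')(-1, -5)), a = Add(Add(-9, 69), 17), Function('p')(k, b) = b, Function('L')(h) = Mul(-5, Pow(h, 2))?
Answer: 4091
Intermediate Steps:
a = 77 (a = Add(60, 17) = 77)
v = 3721
Function('A')(x) = 370 (Function('A')(x) = Mul(Add(Mul(-5, Pow(4, 2)), 6), -5) = Mul(Add(Mul(-5, 16), 6), -5) = Mul(Add(-80, 6), -5) = Mul(-74, -5) = 370)
Add(v, Function('A')(a)) = Add(3721, 370) = 4091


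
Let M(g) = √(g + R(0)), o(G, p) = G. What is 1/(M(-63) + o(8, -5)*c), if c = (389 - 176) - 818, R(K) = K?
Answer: -4840/23425663 - 3*I*√7/23425663 ≈ -0.00020661 - 3.3883e-7*I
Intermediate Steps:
c = -605 (c = 213 - 818 = -605)
M(g) = √g (M(g) = √(g + 0) = √g)
1/(M(-63) + o(8, -5)*c) = 1/(√(-63) + 8*(-605)) = 1/(3*I*√7 - 4840) = 1/(-4840 + 3*I*√7)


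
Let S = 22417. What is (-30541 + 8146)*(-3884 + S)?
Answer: -415046535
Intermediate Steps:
(-30541 + 8146)*(-3884 + S) = (-30541 + 8146)*(-3884 + 22417) = -22395*18533 = -415046535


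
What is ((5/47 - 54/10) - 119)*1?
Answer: -29209/235 ≈ -124.29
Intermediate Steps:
((5/47 - 54/10) - 119)*1 = ((5*(1/47) - 54*1/10) - 119)*1 = ((5/47 - 27/5) - 119)*1 = (-1244/235 - 119)*1 = -29209/235*1 = -29209/235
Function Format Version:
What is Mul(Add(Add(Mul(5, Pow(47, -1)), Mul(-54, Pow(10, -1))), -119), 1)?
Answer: Rational(-29209, 235) ≈ -124.29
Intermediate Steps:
Mul(Add(Add(Mul(5, Pow(47, -1)), Mul(-54, Pow(10, -1))), -119), 1) = Mul(Add(Add(Mul(5, Rational(1, 47)), Mul(-54, Rational(1, 10))), -119), 1) = Mul(Add(Add(Rational(5, 47), Rational(-27, 5)), -119), 1) = Mul(Add(Rational(-1244, 235), -119), 1) = Mul(Rational(-29209, 235), 1) = Rational(-29209, 235)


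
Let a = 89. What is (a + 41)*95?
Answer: 12350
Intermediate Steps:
(a + 41)*95 = (89 + 41)*95 = 130*95 = 12350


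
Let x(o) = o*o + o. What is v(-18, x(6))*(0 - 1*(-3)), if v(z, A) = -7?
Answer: -21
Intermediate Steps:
x(o) = o + o**2 (x(o) = o**2 + o = o + o**2)
v(-18, x(6))*(0 - 1*(-3)) = -7*(0 - 1*(-3)) = -7*(0 + 3) = -7*3 = -21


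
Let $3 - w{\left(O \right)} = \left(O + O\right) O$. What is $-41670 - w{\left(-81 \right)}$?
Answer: $-28551$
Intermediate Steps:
$w{\left(O \right)} = 3 - 2 O^{2}$ ($w{\left(O \right)} = 3 - \left(O + O\right) O = 3 - 2 O O = 3 - 2 O^{2}$)
$-41670 - w{\left(-81 \right)} = -41670 - \left(3 - 2 \left(-81\right)^{2}\right) = -41670 - \left(3 - 13122\right) = -41670 - -13119 = -41670 + 13119 = -28551$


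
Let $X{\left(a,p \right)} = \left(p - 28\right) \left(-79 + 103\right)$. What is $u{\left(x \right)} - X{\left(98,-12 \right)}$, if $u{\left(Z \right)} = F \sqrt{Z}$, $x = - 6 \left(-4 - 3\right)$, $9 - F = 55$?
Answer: $960 - 46 \sqrt{42} \approx 661.89$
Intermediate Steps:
$F = -46$ ($F = 9 - 55 = -46$)
$X{\left(a,p \right)} = -672 + 24 p$ ($X{\left(a,p \right)} = \left(-28 + p\right) 24 = -672 + 24 p$)
$x = 42$ ($x = \left(-6\right) \left(-7\right) = 42$)
$u{\left(Z \right)} = - 46 \sqrt{Z}$
$u{\left(x \right)} - X{\left(98,-12 \right)} = - 46 \sqrt{42} - \left(-672 + 24 \left(-12\right)\right) = - 46 \sqrt{42} - \left(-672 - 288\right) = - 46 \sqrt{42} - -960 = - 46 \sqrt{42} + 960 = 960 - 46 \sqrt{42}$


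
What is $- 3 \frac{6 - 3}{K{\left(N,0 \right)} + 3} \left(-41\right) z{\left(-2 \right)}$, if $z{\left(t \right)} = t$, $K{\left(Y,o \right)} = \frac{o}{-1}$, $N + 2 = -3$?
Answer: $-246$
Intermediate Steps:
$N = -5$ ($N = -2 - 3 = -5$)
$K{\left(Y,o \right)} = - o$ ($K{\left(Y,o \right)} = o \left(-1\right) = - o$)
$- 3 \frac{6 - 3}{K{\left(N,0 \right)} + 3} \left(-41\right) z{\left(-2 \right)} = - 3 \frac{6 - 3}{\left(-1\right) 0 + 3} \left(-41\right) \left(-2\right) = - 3 \frac{3}{0 + 3} \left(-41\right) \left(-2\right) = - 3 \cdot \frac{3}{3} \left(-41\right) \left(-2\right) = - 3 \cdot 3 \cdot \frac{1}{3} \left(-41\right) \left(-2\right) = \left(-3\right) 1 \left(-41\right) \left(-2\right) = \left(-3\right) \left(-41\right) \left(-2\right) = 123 \left(-2\right) = -246$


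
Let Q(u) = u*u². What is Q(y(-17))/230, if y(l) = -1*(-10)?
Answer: 100/23 ≈ 4.3478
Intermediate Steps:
y(l) = 10
Q(u) = u³
Q(y(-17))/230 = 10³/230 = 1000*(1/230) = 100/23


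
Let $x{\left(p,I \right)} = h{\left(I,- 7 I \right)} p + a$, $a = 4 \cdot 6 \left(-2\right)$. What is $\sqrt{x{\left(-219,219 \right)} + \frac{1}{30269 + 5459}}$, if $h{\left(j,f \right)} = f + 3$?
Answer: $\frac{\sqrt{26728264215961}}{8932} \approx 578.81$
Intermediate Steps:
$h{\left(j,f \right)} = 3 + f$
$a = -48$ ($a = 24 \left(-2\right) = -48$)
$x{\left(p,I \right)} = -48 + p \left(3 - 7 I\right)$ ($x{\left(p,I \right)} = \left(3 - 7 I\right) p - 48 = p \left(3 - 7 I\right) - 48 = -48 + p \left(3 - 7 I\right)$)
$\sqrt{x{\left(-219,219 \right)} + \frac{1}{30269 + 5459}} = \sqrt{\left(-48 - - 219 \left(-3 + 7 \cdot 219\right)\right) + \frac{1}{30269 + 5459}} = \sqrt{\left(-48 - - 219 \left(-3 + 1533\right)\right) + \frac{1}{35728}} = \sqrt{\left(-48 - \left(-219\right) 1530\right) + \frac{1}{35728}} = \sqrt{\left(-48 + 335070\right) + \frac{1}{35728}} = \sqrt{335022 + \frac{1}{35728}} = \sqrt{\frac{11969666017}{35728}} = \frac{\sqrt{26728264215961}}{8932}$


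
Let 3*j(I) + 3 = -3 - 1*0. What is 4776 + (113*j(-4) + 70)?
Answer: 4620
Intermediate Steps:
j(I) = -2 (j(I) = -1 + (-3 - 1*0)/3 = -1 + (-3 + 0)/3 = -1 + (⅓)*(-3) = -1 - 1 = -2)
4776 + (113*j(-4) + 70) = 4776 + (113*(-2) + 70) = 4776 + (-226 + 70) = 4776 - 156 = 4620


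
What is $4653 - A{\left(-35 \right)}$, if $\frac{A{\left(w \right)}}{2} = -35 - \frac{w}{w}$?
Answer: $4725$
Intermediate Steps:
$A{\left(w \right)} = -72$ ($A{\left(w \right)} = 2 \left(-35 - \frac{w}{w}\right) = 2 \left(-35 - 1\right) = 2 \left(-36\right) = -72$)
$4653 - A{\left(-35 \right)} = 4653 - -72 = 4653 + 72 = 4725$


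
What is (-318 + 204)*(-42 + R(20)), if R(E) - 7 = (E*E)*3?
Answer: -132810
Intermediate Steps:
R(E) = 7 + 3*E**2 (R(E) = 7 + (E*E)*3 = 7 + E**2*3 = 7 + 3*E**2)
(-318 + 204)*(-42 + R(20)) = (-318 + 204)*(-42 + (7 + 3*20**2)) = -114*(-42 + (7 + 3*400)) = -114*(-42 + (7 + 1200)) = -114*(-42 + 1207) = -114*1165 = -132810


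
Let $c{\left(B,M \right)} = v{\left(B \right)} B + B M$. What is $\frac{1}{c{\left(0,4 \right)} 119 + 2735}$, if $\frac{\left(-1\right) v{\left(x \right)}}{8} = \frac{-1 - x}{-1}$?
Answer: $\frac{1}{2735} \approx 0.00036563$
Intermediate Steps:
$v{\left(x \right)} = -8 - 8 x$ ($v{\left(x \right)} = - 8 \frac{-1 - x}{-1} = - 8 \left(-1 - x\right) \left(-1\right) = - 8 \left(1 + x\right) = -8 - 8 x$)
$c{\left(B,M \right)} = B M + B \left(-8 - 8 B\right)$ ($c{\left(B,M \right)} = \left(-8 - 8 B\right) B + B M = B \left(-8 - 8 B\right) + B M = B M + B \left(-8 - 8 B\right)$)
$\frac{1}{c{\left(0,4 \right)} 119 + 2735} = \frac{1}{0 \left(-8 + 4 - 0\right) 119 + 2735} = \frac{1}{0 \left(-8 + 4 + 0\right) 119 + 2735} = \frac{1}{0 \left(-4\right) 119 + 2735} = \frac{1}{0 \cdot 119 + 2735} = \frac{1}{0 + 2735} = \frac{1}{2735}$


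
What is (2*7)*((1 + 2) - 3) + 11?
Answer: 11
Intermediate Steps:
(2*7)*((1 + 2) - 3) + 11 = 14*(3 - 3) + 11 = 14*0 + 11 = 0 + 11 = 11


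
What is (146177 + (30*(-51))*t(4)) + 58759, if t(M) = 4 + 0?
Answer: 198816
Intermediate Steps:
t(M) = 4
(146177 + (30*(-51))*t(4)) + 58759 = (146177 + (30*(-51))*4) + 58759 = (146177 - 1530*4) + 58759 = (146177 - 6120) + 58759 = 140057 + 58759 = 198816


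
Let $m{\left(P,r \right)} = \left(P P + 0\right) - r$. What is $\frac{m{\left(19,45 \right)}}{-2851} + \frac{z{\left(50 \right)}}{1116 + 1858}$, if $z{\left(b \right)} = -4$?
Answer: $- \frac{475594}{4239437} \approx -0.11218$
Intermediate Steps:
$m{\left(P,r \right)} = P^{2} - r$ ($m{\left(P,r \right)} = \left(P^{2} + 0\right) - r = P^{2} - r$)
$\frac{m{\left(19,45 \right)}}{-2851} + \frac{z{\left(50 \right)}}{1116 + 1858} = \frac{19^{2} - 45}{-2851} - \frac{4}{1116 + 1858} = \left(361 - 45\right) \left(- \frac{1}{2851}\right) - \frac{4}{2974} = 316 \left(- \frac{1}{2851}\right) - \frac{2}{1487} = - \frac{316}{2851} - \frac{2}{1487} = - \frac{475594}{4239437}$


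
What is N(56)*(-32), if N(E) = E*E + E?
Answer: -102144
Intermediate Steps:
N(E) = E + E**2 (N(E) = E**2 + E = E + E**2)
N(56)*(-32) = (56*(1 + 56))*(-32) = (56*57)*(-32) = 3192*(-32) = -102144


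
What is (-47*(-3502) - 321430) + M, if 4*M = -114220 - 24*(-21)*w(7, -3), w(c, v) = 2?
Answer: -185139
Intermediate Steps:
M = -28303 (M = (-114220 - 24*(-21)*2)/4 = (-114220 - (-504)*2)/4 = (-114220 - 1*(-1008))/4 = (-114220 + 1008)/4 = (¼)*(-113212) = -28303)
(-47*(-3502) - 321430) + M = (-47*(-3502) - 321430) - 28303 = (164594 - 321430) - 28303 = -156836 - 28303 = -185139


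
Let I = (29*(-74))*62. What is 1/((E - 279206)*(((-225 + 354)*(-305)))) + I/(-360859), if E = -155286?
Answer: 2274535614343339/6168916266768660 ≈ 0.36871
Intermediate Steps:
I = -133052 (I = -2146*62 = -133052)
1/((E - 279206)*(((-225 + 354)*(-305)))) + I/(-360859) = 1/((-155286 - 279206)*(((-225 + 354)*(-305)))) - 133052/(-360859) = 1/((-434492)*((129*(-305)))) - 133052*(-1/360859) = -1/434492/(-39345) + 133052/360859 = -1/434492*(-1/39345) + 133052/360859 = 1/17095087740 + 133052/360859 = 2274535614343339/6168916266768660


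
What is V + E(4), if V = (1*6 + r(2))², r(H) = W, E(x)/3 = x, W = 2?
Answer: 76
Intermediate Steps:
E(x) = 3*x
r(H) = 2
V = 64 (V = (1*6 + 2)² = (6 + 2)² = 8² = 64)
V + E(4) = 64 + 3*4 = 64 + 12 = 76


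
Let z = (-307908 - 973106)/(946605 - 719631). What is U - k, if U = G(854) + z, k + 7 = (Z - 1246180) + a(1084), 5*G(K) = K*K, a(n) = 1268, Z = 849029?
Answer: 307406524507/567435 ≈ 5.4175e+5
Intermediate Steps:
G(K) = K**2/5 (G(K) = (K*K)/5 = K**2/5)
k = -395890 (k = -7 + ((849029 - 1246180) + 1268) = -7 + (-397151 + 1268) = -7 - 395883 = -395890)
z = -640507/113487 (z = -1281014/226974 = -1281014*1/226974 = -640507/113487 ≈ -5.6439)
U = 82764682357/567435 (U = (1/5)*854**2 - 640507/113487 = (1/5)*729316 - 640507/113487 = 729316/5 - 640507/113487 = 82764682357/567435 ≈ 1.4586e+5)
U - k = 82764682357/567435 - 1*(-395890) = 82764682357/567435 + 395890 = 307406524507/567435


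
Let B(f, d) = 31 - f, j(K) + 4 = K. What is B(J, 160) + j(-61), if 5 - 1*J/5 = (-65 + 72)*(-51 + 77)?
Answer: 851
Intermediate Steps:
J = -885 (J = 25 - 5*(-65 + 72)*(-51 + 77) = 25 - 35*26 = 25 - 5*182 = 25 - 910 = -885)
j(K) = -4 + K
B(J, 160) + j(-61) = (31 - 1*(-885)) + (-4 - 61) = (31 + 885) - 65 = 916 - 65 = 851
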